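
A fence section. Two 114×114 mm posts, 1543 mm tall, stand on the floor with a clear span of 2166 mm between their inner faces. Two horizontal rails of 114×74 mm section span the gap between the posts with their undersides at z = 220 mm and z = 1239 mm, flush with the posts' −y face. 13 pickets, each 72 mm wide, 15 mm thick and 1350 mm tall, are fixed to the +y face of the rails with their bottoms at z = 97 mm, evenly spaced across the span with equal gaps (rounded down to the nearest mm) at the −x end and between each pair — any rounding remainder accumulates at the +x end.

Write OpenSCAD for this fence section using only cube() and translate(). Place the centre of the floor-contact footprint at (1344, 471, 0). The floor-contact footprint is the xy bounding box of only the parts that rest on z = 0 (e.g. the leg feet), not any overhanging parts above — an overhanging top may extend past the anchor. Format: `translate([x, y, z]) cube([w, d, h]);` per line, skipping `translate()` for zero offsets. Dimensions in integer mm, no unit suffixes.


translate([147, 414, 0]) cube([114, 114, 1543]);
translate([2427, 414, 0]) cube([114, 114, 1543]);
translate([261, 414, 220]) cube([2166, 114, 74]);
translate([261, 414, 1239]) cube([2166, 114, 74]);
translate([348, 528, 97]) cube([72, 15, 1350]);
translate([507, 528, 97]) cube([72, 15, 1350]);
translate([666, 528, 97]) cube([72, 15, 1350]);
translate([825, 528, 97]) cube([72, 15, 1350]);
translate([984, 528, 97]) cube([72, 15, 1350]);
translate([1143, 528, 97]) cube([72, 15, 1350]);
translate([1302, 528, 97]) cube([72, 15, 1350]);
translate([1461, 528, 97]) cube([72, 15, 1350]);
translate([1620, 528, 97]) cube([72, 15, 1350]);
translate([1779, 528, 97]) cube([72, 15, 1350]);
translate([1938, 528, 97]) cube([72, 15, 1350]);
translate([2097, 528, 97]) cube([72, 15, 1350]);
translate([2256, 528, 97]) cube([72, 15, 1350]);


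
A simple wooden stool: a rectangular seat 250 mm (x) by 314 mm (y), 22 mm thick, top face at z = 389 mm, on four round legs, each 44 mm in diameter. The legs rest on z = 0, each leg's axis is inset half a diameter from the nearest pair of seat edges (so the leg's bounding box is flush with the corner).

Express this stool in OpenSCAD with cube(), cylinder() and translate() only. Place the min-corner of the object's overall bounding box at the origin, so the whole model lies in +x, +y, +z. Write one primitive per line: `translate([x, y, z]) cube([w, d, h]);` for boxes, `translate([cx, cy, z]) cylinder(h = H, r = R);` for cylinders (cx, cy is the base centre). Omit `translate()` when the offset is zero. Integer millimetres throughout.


// leg_h = 389 - 22 = 367
translate([0, 0, 367]) cube([250, 314, 22]);
translate([22, 22, 0]) cylinder(h = 367, r = 22);
translate([228, 22, 0]) cylinder(h = 367, r = 22);
translate([22, 292, 0]) cylinder(h = 367, r = 22);
translate([228, 292, 0]) cylinder(h = 367, r = 22);


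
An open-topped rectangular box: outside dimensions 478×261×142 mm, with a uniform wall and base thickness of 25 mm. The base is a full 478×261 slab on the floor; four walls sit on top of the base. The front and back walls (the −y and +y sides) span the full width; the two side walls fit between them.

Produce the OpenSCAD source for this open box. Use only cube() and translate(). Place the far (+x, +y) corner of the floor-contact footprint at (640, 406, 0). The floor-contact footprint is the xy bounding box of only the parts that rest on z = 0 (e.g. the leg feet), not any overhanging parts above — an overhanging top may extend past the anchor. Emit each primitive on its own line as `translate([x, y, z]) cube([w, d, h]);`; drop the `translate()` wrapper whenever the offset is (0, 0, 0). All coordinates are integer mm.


translate([162, 145, 0]) cube([478, 261, 25]);
translate([162, 145, 25]) cube([478, 25, 117]);
translate([162, 381, 25]) cube([478, 25, 117]);
translate([162, 170, 25]) cube([25, 211, 117]);
translate([615, 170, 25]) cube([25, 211, 117]);


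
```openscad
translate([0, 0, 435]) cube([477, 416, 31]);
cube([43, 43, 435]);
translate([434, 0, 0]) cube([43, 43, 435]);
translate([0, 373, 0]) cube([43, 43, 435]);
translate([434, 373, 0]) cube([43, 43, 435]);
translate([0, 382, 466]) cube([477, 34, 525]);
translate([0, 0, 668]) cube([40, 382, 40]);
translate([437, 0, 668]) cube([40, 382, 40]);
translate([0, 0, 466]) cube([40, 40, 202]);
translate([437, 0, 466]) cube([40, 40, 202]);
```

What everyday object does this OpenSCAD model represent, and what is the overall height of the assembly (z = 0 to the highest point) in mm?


A chair. The overall height is 991 mm.

A slab on four corner posts with a tall panel at the back — a chair. The seat slab sits at z = 435 with thickness 31, and the 525 mm backrest starts at the seat top, so the overall height is 435 + 31 + 525 = 991 mm.


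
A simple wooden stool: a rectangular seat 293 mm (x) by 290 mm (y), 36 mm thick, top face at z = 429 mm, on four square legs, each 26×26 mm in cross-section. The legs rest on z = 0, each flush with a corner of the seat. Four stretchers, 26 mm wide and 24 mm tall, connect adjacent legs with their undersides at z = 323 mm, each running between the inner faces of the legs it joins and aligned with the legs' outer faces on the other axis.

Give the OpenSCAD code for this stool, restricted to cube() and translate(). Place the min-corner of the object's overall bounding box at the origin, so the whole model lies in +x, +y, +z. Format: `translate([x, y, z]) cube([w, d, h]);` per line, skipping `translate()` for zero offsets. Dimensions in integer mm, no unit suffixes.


translate([0, 0, 393]) cube([293, 290, 36]);
cube([26, 26, 393]);
translate([267, 0, 0]) cube([26, 26, 393]);
translate([0, 264, 0]) cube([26, 26, 393]);
translate([267, 264, 0]) cube([26, 26, 393]);
translate([26, 0, 323]) cube([241, 26, 24]);
translate([26, 264, 323]) cube([241, 26, 24]);
translate([0, 26, 323]) cube([26, 238, 24]);
translate([267, 26, 323]) cube([26, 238, 24]);


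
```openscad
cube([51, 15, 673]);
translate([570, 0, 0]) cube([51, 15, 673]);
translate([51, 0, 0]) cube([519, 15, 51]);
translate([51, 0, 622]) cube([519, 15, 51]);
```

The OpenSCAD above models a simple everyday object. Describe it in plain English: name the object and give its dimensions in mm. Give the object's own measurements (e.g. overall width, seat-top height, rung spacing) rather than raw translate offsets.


A rectangular picture frame lying in the x–z plane (depth along y). The opening is 519 mm wide (x) by 571 mm tall (z), surrounded by a border 51 mm wide on all four sides. The frame is 15 mm deep and is made of two full-height vertical stiles with two horizontal rails fitted between them.


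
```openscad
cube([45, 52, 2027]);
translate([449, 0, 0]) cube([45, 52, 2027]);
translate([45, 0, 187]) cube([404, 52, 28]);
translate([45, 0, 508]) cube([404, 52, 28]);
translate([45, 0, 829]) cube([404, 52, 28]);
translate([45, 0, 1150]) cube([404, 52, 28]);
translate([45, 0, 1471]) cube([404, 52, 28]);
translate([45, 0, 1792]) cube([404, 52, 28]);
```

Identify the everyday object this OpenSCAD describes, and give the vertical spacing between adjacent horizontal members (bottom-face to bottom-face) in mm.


A ladder. The rung spacing is 321 mm.

Two tall 45×52 posts with 6 short bars between them — a ladder. Adjacent rungs sit at z = 187 and z = 508, so the spacing is 508 − 187 = 321 mm.


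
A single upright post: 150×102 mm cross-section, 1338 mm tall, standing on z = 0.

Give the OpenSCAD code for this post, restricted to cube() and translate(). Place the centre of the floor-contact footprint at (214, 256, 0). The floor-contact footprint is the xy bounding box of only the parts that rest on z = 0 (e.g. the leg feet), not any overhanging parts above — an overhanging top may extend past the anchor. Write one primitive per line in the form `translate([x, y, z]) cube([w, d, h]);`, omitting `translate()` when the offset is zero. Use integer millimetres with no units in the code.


translate([139, 205, 0]) cube([150, 102, 1338]);


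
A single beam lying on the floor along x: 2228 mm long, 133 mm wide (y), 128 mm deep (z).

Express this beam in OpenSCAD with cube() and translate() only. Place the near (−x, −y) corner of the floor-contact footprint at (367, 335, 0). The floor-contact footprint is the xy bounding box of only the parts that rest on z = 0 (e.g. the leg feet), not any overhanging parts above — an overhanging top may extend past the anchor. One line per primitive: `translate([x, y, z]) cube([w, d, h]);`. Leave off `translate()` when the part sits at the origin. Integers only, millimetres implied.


translate([367, 335, 0]) cube([2228, 133, 128]);


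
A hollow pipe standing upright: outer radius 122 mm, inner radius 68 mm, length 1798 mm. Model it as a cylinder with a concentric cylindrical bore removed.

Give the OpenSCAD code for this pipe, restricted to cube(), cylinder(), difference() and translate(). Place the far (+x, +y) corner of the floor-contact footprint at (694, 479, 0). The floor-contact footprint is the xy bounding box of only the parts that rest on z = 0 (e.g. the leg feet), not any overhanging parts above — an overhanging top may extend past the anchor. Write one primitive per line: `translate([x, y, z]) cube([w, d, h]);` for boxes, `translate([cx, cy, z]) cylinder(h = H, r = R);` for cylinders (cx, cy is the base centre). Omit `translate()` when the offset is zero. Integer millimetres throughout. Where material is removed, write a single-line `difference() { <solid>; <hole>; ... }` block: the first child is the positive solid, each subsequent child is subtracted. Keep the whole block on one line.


difference() { translate([572, 357, 0]) cylinder(h = 1798, r = 122); translate([572, 357, 0]) cylinder(h = 1798, r = 68); }


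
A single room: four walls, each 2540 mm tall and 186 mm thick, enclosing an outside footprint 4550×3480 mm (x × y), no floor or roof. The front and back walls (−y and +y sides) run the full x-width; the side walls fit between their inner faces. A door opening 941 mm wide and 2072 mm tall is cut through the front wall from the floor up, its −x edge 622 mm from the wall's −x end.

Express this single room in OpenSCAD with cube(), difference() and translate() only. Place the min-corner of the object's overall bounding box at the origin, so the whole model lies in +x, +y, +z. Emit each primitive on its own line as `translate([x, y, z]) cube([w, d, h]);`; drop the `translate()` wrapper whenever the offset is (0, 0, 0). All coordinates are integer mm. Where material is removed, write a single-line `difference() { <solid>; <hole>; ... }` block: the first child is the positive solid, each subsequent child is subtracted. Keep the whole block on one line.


difference() { cube([4550, 186, 2540]); translate([622, 0, 0]) cube([941, 186, 2072]); }
translate([0, 3294, 0]) cube([4550, 186, 2540]);
translate([0, 186, 0]) cube([186, 3108, 2540]);
translate([4364, 186, 0]) cube([186, 3108, 2540]);


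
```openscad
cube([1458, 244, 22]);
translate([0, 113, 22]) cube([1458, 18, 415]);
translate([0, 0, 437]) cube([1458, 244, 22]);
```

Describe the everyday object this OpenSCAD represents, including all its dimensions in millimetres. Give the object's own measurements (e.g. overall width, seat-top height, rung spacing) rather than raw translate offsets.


An I-beam lying along x, 1458 mm long. Overall section height 459 mm. Two flanges 244 mm wide (y) and 22 mm thick, one on the floor and one at the top; a web 18 mm thick runs between them, centred on the flange width.


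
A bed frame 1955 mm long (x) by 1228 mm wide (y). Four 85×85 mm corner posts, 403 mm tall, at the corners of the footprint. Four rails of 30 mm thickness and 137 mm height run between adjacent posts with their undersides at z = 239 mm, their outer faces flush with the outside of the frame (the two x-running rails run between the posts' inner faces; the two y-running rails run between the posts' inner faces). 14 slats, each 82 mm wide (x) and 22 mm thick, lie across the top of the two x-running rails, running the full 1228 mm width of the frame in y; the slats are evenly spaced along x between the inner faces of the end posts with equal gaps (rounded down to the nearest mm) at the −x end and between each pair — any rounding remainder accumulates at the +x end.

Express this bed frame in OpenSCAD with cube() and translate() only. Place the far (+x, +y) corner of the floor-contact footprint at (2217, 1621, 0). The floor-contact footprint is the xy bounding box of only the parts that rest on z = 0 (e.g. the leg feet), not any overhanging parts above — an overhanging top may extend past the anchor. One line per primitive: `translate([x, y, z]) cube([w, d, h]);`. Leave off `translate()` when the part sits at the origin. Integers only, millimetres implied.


// slat z = rail_z + rail_h = 239 + 137 = 376
// slat gap = ⌊(1785 − 14·82) / 15⌋ = 42
translate([262, 393, 0]) cube([85, 85, 403]);
translate([262, 1536, 0]) cube([85, 85, 403]);
translate([2132, 393, 0]) cube([85, 85, 403]);
translate([2132, 1536, 0]) cube([85, 85, 403]);
translate([347, 393, 239]) cube([1785, 30, 137]);
translate([347, 1591, 239]) cube([1785, 30, 137]);
translate([262, 478, 239]) cube([30, 1058, 137]);
translate([2187, 478, 239]) cube([30, 1058, 137]);
translate([389, 393, 376]) cube([82, 1228, 22]);
translate([513, 393, 376]) cube([82, 1228, 22]);
translate([637, 393, 376]) cube([82, 1228, 22]);
translate([761, 393, 376]) cube([82, 1228, 22]);
translate([885, 393, 376]) cube([82, 1228, 22]);
translate([1009, 393, 376]) cube([82, 1228, 22]);
translate([1133, 393, 376]) cube([82, 1228, 22]);
translate([1257, 393, 376]) cube([82, 1228, 22]);
translate([1381, 393, 376]) cube([82, 1228, 22]);
translate([1505, 393, 376]) cube([82, 1228, 22]);
translate([1629, 393, 376]) cube([82, 1228, 22]);
translate([1753, 393, 376]) cube([82, 1228, 22]);
translate([1877, 393, 376]) cube([82, 1228, 22]);
translate([2001, 393, 376]) cube([82, 1228, 22]);


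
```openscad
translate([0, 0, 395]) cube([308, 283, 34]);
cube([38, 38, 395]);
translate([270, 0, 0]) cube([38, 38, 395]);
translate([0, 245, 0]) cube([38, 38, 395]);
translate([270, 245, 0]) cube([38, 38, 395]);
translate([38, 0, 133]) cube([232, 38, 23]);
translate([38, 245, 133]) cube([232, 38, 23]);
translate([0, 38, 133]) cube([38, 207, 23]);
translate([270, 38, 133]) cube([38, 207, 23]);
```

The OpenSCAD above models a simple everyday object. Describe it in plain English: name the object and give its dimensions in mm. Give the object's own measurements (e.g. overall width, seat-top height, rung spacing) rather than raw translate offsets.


A simple wooden stool: a rectangular seat 308 mm (x) by 283 mm (y), 34 mm thick, top face at z = 429 mm, on four square legs, each 38×38 mm in cross-section. The legs rest on z = 0, each flush with a corner of the seat. Four stretchers, 38 mm wide and 23 mm tall, connect adjacent legs with their undersides at z = 133 mm, each running between the inner faces of the legs it joins and aligned with the legs' outer faces on the other axis.


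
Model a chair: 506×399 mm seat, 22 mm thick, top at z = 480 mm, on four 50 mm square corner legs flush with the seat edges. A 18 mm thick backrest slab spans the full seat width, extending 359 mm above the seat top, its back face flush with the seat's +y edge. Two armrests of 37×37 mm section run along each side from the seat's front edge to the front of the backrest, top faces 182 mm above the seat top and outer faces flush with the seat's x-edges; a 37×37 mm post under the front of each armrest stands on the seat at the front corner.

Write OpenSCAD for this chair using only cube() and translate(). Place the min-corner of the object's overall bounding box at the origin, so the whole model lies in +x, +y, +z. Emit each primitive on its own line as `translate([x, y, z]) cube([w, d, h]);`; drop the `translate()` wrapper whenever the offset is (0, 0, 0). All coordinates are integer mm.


translate([0, 0, 458]) cube([506, 399, 22]);
cube([50, 50, 458]);
translate([456, 0, 0]) cube([50, 50, 458]);
translate([0, 349, 0]) cube([50, 50, 458]);
translate([456, 349, 0]) cube([50, 50, 458]);
translate([0, 381, 480]) cube([506, 18, 359]);
translate([0, 0, 625]) cube([37, 381, 37]);
translate([469, 0, 625]) cube([37, 381, 37]);
translate([0, 0, 480]) cube([37, 37, 145]);
translate([469, 0, 480]) cube([37, 37, 145]);


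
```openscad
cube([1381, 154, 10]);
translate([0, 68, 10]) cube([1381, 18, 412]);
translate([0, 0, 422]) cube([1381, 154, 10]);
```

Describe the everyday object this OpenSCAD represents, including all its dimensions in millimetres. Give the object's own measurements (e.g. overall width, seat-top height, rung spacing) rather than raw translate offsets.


An I-beam lying along x, 1381 mm long. Overall section height 432 mm. Two flanges 154 mm wide (y) and 10 mm thick, one on the floor and one at the top; a web 18 mm thick runs between them, centred on the flange width.


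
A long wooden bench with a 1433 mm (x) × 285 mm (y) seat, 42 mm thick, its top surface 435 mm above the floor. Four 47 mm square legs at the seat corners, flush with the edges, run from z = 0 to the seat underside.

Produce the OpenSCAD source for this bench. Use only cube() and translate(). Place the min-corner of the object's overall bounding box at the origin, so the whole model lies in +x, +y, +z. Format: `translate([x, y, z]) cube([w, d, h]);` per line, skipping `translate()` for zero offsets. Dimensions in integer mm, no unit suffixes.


translate([0, 0, 393]) cube([1433, 285, 42]);
cube([47, 47, 393]);
translate([0, 238, 0]) cube([47, 47, 393]);
translate([1386, 0, 0]) cube([47, 47, 393]);
translate([1386, 238, 0]) cube([47, 47, 393]);


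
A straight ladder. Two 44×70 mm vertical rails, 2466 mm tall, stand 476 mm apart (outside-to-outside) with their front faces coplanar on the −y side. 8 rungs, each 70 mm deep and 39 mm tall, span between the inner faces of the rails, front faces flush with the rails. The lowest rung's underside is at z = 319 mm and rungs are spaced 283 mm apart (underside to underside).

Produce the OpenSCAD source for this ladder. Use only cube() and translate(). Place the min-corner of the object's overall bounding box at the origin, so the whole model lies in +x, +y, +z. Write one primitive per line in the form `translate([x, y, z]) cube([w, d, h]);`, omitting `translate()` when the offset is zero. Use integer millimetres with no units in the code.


// rung span = 476 - 2*44 = 388
// rung[k] z = 319 + k*283
cube([44, 70, 2466]);
translate([432, 0, 0]) cube([44, 70, 2466]);
translate([44, 0, 319]) cube([388, 70, 39]);
translate([44, 0, 602]) cube([388, 70, 39]);
translate([44, 0, 885]) cube([388, 70, 39]);
translate([44, 0, 1168]) cube([388, 70, 39]);
translate([44, 0, 1451]) cube([388, 70, 39]);
translate([44, 0, 1734]) cube([388, 70, 39]);
translate([44, 0, 2017]) cube([388, 70, 39]);
translate([44, 0, 2300]) cube([388, 70, 39]);


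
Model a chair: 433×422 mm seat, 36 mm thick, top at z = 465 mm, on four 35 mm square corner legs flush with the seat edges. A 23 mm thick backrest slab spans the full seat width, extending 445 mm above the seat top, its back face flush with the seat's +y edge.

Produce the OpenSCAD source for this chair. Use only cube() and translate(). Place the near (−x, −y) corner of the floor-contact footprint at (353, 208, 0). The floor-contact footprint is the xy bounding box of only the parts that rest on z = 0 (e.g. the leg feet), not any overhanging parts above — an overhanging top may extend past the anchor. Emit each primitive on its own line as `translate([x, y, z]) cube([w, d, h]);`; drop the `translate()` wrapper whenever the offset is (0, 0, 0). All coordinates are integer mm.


translate([353, 208, 429]) cube([433, 422, 36]);
translate([353, 208, 0]) cube([35, 35, 429]);
translate([751, 208, 0]) cube([35, 35, 429]);
translate([353, 595, 0]) cube([35, 35, 429]);
translate([751, 595, 0]) cube([35, 35, 429]);
translate([353, 607, 465]) cube([433, 23, 445]);


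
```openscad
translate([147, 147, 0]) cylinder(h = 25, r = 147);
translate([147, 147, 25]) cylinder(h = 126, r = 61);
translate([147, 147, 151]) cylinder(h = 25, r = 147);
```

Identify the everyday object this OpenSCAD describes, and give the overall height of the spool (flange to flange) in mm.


A spool. The overall height is 176 mm.

Three coaxial cylinders, large–small–large — a spool. Two 25 mm flanges and a 126 mm core give 25 + 126 + 25 = 176 mm.


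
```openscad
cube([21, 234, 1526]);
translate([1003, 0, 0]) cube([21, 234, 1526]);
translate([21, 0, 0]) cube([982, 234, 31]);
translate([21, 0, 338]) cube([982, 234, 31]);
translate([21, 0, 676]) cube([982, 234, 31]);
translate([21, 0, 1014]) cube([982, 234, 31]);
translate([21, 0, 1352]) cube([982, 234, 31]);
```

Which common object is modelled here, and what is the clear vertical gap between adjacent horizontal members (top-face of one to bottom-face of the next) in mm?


A bookshelf. The clear shelf gap is 307 mm.

Two tall side panels with 5 horizontal boards between them — a bookshelf. The first two shelf undersides are at z = 0 and z = 338; with shelf thickness 31, the clear gap is 338 − 0 − 31 = 307 mm.


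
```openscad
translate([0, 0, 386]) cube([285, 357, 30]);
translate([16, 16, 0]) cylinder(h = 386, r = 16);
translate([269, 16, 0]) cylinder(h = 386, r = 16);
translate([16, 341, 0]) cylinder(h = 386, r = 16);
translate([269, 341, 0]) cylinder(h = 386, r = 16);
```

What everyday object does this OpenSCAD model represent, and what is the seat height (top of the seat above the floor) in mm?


A stool. The seat height is 416 mm.

A 285×357×30 slab at z = 386 on four corner cylinders — a stool. The seat top is 386 + 30 = 416 mm.


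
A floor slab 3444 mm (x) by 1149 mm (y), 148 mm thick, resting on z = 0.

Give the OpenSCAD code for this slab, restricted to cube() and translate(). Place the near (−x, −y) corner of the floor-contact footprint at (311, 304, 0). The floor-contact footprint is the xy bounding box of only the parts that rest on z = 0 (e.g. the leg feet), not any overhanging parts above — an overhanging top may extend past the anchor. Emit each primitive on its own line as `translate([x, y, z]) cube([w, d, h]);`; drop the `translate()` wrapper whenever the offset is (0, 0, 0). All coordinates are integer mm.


translate([311, 304, 0]) cube([3444, 1149, 148]);


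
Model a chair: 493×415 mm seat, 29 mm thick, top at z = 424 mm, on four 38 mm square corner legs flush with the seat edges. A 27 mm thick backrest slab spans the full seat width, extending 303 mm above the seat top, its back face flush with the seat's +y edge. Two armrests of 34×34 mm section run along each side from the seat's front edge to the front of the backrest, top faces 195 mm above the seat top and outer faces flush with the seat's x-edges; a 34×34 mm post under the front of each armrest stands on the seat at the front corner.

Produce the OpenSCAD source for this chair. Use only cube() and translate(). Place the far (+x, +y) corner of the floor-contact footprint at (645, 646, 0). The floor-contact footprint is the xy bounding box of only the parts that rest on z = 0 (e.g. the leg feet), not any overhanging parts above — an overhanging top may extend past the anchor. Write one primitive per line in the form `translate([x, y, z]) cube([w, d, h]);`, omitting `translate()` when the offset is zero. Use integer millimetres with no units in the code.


// leg_h = 424 - 29 = 395
// arm post h = 195 - 34 = 161
translate([152, 231, 395]) cube([493, 415, 29]);
translate([152, 231, 0]) cube([38, 38, 395]);
translate([607, 231, 0]) cube([38, 38, 395]);
translate([152, 608, 0]) cube([38, 38, 395]);
translate([607, 608, 0]) cube([38, 38, 395]);
translate([152, 619, 424]) cube([493, 27, 303]);
translate([152, 231, 585]) cube([34, 388, 34]);
translate([611, 231, 585]) cube([34, 388, 34]);
translate([152, 231, 424]) cube([34, 34, 161]);
translate([611, 231, 424]) cube([34, 34, 161]);


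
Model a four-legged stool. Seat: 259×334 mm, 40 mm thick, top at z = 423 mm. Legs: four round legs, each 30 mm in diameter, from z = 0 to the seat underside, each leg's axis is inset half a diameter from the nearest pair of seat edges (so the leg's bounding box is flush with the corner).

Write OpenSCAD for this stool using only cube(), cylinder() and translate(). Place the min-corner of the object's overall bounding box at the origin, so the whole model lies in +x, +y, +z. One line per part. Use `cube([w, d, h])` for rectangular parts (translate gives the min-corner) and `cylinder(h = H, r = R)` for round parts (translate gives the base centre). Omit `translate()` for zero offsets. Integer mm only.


translate([0, 0, 383]) cube([259, 334, 40]);
translate([15, 15, 0]) cylinder(h = 383, r = 15);
translate([244, 15, 0]) cylinder(h = 383, r = 15);
translate([15, 319, 0]) cylinder(h = 383, r = 15);
translate([244, 319, 0]) cylinder(h = 383, r = 15);


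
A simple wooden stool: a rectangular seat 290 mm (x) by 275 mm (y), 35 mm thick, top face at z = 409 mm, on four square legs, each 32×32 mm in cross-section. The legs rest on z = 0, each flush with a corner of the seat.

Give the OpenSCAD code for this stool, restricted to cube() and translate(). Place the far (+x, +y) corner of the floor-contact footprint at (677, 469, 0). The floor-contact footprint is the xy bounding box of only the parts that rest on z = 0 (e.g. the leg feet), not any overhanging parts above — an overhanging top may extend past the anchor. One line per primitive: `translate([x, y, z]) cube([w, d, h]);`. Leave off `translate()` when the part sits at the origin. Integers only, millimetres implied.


translate([387, 194, 374]) cube([290, 275, 35]);
translate([387, 194, 0]) cube([32, 32, 374]);
translate([645, 194, 0]) cube([32, 32, 374]);
translate([387, 437, 0]) cube([32, 32, 374]);
translate([645, 437, 0]) cube([32, 32, 374]);


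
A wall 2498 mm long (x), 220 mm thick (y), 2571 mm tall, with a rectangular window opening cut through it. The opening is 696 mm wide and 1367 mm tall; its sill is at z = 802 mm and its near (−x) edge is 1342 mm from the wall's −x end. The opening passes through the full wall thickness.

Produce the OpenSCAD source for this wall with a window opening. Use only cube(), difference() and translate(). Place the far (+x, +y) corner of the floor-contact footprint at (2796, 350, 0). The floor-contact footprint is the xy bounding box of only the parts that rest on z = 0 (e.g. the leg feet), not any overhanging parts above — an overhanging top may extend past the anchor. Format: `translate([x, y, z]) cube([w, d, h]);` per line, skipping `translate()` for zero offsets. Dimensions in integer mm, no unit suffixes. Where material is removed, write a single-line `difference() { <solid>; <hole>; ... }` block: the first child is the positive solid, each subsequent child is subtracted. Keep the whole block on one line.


difference() { translate([298, 130, 0]) cube([2498, 220, 2571]); translate([1640, 130, 802]) cube([696, 220, 1367]); }


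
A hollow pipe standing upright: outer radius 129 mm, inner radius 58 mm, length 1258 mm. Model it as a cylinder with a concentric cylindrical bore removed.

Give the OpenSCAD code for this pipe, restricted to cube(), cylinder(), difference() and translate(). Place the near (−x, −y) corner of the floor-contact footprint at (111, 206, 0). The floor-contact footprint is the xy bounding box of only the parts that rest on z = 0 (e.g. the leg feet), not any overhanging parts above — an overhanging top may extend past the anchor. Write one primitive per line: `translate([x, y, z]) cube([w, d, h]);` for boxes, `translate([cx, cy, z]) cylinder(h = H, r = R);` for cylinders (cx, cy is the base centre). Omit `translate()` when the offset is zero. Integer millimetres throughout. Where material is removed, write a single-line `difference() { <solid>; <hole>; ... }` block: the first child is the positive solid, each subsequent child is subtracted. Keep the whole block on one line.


difference() { translate([240, 335, 0]) cylinder(h = 1258, r = 129); translate([240, 335, 0]) cylinder(h = 1258, r = 58); }


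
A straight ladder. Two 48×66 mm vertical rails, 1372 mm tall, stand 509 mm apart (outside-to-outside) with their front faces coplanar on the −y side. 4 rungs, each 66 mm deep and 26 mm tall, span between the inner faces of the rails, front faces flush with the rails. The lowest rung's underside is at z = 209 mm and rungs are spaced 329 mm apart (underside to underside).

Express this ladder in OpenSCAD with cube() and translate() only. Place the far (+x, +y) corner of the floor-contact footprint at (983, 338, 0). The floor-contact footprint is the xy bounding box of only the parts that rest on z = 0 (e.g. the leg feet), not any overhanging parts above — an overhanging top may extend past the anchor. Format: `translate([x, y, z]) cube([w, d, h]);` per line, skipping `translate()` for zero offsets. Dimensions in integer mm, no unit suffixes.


translate([474, 272, 0]) cube([48, 66, 1372]);
translate([935, 272, 0]) cube([48, 66, 1372]);
translate([522, 272, 209]) cube([413, 66, 26]);
translate([522, 272, 538]) cube([413, 66, 26]);
translate([522, 272, 867]) cube([413, 66, 26]);
translate([522, 272, 1196]) cube([413, 66, 26]);


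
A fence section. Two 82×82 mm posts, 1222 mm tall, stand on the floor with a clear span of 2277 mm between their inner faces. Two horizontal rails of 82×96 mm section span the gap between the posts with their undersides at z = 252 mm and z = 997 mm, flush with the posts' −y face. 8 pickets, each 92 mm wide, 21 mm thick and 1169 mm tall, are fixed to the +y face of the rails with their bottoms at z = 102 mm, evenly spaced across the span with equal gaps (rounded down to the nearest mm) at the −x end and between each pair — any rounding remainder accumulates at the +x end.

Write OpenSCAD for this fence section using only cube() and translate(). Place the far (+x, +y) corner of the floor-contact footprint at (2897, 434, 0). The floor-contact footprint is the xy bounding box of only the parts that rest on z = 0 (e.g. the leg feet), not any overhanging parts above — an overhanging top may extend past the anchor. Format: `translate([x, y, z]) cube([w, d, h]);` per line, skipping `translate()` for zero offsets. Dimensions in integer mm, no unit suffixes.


translate([456, 352, 0]) cube([82, 82, 1222]);
translate([2815, 352, 0]) cube([82, 82, 1222]);
translate([538, 352, 252]) cube([2277, 82, 96]);
translate([538, 352, 997]) cube([2277, 82, 96]);
translate([709, 434, 102]) cube([92, 21, 1169]);
translate([972, 434, 102]) cube([92, 21, 1169]);
translate([1235, 434, 102]) cube([92, 21, 1169]);
translate([1498, 434, 102]) cube([92, 21, 1169]);
translate([1761, 434, 102]) cube([92, 21, 1169]);
translate([2024, 434, 102]) cube([92, 21, 1169]);
translate([2287, 434, 102]) cube([92, 21, 1169]);
translate([2550, 434, 102]) cube([92, 21, 1169]);


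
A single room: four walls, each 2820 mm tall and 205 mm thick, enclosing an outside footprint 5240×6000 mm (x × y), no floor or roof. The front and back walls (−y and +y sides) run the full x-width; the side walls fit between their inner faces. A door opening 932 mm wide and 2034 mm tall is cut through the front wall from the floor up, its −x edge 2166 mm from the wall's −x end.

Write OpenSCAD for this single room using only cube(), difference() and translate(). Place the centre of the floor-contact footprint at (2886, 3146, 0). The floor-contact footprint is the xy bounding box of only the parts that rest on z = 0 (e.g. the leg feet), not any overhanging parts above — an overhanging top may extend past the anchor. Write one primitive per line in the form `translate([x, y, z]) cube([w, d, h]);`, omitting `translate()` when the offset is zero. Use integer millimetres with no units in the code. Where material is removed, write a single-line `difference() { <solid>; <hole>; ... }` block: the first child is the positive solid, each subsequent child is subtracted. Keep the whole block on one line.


difference() { translate([266, 146, 0]) cube([5240, 205, 2820]); translate([2432, 146, 0]) cube([932, 205, 2034]); }
translate([266, 5941, 0]) cube([5240, 205, 2820]);
translate([266, 351, 0]) cube([205, 5590, 2820]);
translate([5301, 351, 0]) cube([205, 5590, 2820]);


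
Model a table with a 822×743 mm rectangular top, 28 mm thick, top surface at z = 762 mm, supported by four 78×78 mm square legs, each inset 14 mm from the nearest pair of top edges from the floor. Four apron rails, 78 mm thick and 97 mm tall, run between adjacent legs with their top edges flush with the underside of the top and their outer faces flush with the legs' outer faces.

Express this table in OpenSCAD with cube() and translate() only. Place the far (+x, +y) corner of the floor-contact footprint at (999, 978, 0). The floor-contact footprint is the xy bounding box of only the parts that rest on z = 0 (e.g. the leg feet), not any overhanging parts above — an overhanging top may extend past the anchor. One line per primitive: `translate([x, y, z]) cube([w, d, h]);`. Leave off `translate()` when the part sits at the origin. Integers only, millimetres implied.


translate([191, 249, 734]) cube([822, 743, 28]);
translate([205, 263, 0]) cube([78, 78, 734]);
translate([921, 263, 0]) cube([78, 78, 734]);
translate([205, 900, 0]) cube([78, 78, 734]);
translate([921, 900, 0]) cube([78, 78, 734]);
translate([283, 263, 637]) cube([638, 78, 97]);
translate([283, 900, 637]) cube([638, 78, 97]);
translate([205, 341, 637]) cube([78, 559, 97]);
translate([921, 341, 637]) cube([78, 559, 97]);


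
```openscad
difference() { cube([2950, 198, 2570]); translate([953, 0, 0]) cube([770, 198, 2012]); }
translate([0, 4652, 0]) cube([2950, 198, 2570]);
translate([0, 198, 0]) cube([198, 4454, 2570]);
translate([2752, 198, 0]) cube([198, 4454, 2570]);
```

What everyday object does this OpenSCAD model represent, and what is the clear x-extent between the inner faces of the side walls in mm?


A single room. The interior width is 2554 mm.

Four walls enclosing a rectangle with a door in the front wall — a room. Outside width 2950 minus two 198 mm walls gives 2554 mm.


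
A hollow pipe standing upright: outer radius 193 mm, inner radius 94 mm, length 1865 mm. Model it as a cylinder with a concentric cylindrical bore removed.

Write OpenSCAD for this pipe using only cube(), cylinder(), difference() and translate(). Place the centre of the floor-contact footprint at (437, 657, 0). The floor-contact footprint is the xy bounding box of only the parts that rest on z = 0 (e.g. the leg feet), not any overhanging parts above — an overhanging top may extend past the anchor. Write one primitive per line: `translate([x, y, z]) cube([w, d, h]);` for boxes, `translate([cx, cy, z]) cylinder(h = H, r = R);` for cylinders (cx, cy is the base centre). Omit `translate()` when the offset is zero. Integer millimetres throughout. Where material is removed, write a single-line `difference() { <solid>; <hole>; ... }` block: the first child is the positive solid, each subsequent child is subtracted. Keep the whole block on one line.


difference() { translate([437, 657, 0]) cylinder(h = 1865, r = 193); translate([437, 657, 0]) cylinder(h = 1865, r = 94); }


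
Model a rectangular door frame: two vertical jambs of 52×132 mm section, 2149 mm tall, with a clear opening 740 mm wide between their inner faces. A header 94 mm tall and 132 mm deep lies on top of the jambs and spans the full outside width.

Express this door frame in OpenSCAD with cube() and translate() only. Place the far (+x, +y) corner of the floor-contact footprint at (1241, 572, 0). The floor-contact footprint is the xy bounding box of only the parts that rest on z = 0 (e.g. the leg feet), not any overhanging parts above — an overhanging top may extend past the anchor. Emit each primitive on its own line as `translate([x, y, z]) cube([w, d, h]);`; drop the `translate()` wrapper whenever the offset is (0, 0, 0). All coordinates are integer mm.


translate([397, 440, 0]) cube([52, 132, 2149]);
translate([1189, 440, 0]) cube([52, 132, 2149]);
translate([397, 440, 2149]) cube([844, 132, 94]);


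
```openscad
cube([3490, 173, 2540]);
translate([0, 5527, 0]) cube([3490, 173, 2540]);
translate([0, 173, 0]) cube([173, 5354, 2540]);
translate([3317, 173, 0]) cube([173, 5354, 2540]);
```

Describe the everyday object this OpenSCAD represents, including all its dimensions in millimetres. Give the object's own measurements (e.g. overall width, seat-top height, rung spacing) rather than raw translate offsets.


The wall frame of a small rectangular building: four walls, each 2540 mm tall and 173 mm thick, enclosing a footprint 3490 mm (x) by 5700 mm (y) outside-to-outside, with no floor or roof. The front and back walls (the −y and +y sides) span the full width; the two side walls fit between them.


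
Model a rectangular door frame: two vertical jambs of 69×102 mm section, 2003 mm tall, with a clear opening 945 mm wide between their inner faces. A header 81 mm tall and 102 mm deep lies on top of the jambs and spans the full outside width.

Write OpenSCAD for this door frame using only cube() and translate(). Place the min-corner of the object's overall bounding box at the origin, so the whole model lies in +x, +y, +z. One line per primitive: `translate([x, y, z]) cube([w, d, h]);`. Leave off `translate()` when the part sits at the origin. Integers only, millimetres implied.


cube([69, 102, 2003]);
translate([1014, 0, 0]) cube([69, 102, 2003]);
translate([0, 0, 2003]) cube([1083, 102, 81]);


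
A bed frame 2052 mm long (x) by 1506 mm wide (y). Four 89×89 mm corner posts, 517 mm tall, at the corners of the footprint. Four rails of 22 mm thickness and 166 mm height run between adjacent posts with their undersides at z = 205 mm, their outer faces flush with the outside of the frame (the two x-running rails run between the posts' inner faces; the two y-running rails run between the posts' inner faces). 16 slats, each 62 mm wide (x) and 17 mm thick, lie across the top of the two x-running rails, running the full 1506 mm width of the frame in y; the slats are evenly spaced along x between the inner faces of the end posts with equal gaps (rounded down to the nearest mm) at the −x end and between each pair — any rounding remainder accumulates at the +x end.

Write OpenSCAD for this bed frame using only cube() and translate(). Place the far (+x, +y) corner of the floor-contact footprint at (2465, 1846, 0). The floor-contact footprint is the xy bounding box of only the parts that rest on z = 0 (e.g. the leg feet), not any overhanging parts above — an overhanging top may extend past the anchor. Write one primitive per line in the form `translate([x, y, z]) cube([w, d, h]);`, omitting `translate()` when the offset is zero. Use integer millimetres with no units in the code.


// slat z = rail_z + rail_h = 205 + 166 = 371
// slat gap = ⌊(1874 − 16·62) / 17⌋ = 51
translate([413, 340, 0]) cube([89, 89, 517]);
translate([413, 1757, 0]) cube([89, 89, 517]);
translate([2376, 340, 0]) cube([89, 89, 517]);
translate([2376, 1757, 0]) cube([89, 89, 517]);
translate([502, 340, 205]) cube([1874, 22, 166]);
translate([502, 1824, 205]) cube([1874, 22, 166]);
translate([413, 429, 205]) cube([22, 1328, 166]);
translate([2443, 429, 205]) cube([22, 1328, 166]);
translate([553, 340, 371]) cube([62, 1506, 17]);
translate([666, 340, 371]) cube([62, 1506, 17]);
translate([779, 340, 371]) cube([62, 1506, 17]);
translate([892, 340, 371]) cube([62, 1506, 17]);
translate([1005, 340, 371]) cube([62, 1506, 17]);
translate([1118, 340, 371]) cube([62, 1506, 17]);
translate([1231, 340, 371]) cube([62, 1506, 17]);
translate([1344, 340, 371]) cube([62, 1506, 17]);
translate([1457, 340, 371]) cube([62, 1506, 17]);
translate([1570, 340, 371]) cube([62, 1506, 17]);
translate([1683, 340, 371]) cube([62, 1506, 17]);
translate([1796, 340, 371]) cube([62, 1506, 17]);
translate([1909, 340, 371]) cube([62, 1506, 17]);
translate([2022, 340, 371]) cube([62, 1506, 17]);
translate([2135, 340, 371]) cube([62, 1506, 17]);
translate([2248, 340, 371]) cube([62, 1506, 17]);
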